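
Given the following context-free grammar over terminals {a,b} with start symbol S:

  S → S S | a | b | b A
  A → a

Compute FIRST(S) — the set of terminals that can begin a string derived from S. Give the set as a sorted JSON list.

FIRST sets, iterate to fixpoint:
[1]
  A via A→a: +{a}
  S via S→a: +{a}
  S via S→b: +{b}
  FIRST(S)={a,b}  FIRST(A)={a}
[2] (stable)
  FIRST(S)={a,b}  FIRST(A)={a}

FIRST(S) = ["a", "b"]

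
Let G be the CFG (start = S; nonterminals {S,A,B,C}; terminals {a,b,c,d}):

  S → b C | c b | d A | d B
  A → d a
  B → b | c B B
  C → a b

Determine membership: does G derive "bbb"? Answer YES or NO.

CNF form of G:
  S -> T0 A | T0 B | T2 T3 | T3 C
  A -> T0 T1
  B -> T2 X4 | b
  C -> T1 T3
  T0 -> d
  T1 -> a
  T2 -> c
  T3 -> b
  X4 -> B B

Fill CYK table bottom-up:
  cell(0,0) b: {B,T3}  orig:{B}
  cell(1,1) b: {B,T3}  orig:{B}
  cell(2,2) b: {B,T3}  orig:{B}
  cell(0,1) bb: {X4}  orig:{}
  cell(1,2) bb: {X4}  orig:{}
  cell(0,2) bbb: ∅

S ∉ T[0,2] ⇒ NO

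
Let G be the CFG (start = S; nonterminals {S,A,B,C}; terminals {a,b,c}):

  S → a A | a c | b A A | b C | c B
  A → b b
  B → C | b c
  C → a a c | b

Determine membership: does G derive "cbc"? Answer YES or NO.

CNF form of G:
  S -> T0 C | T0 X5 | T1 A | T1 T2 | T2 B
  A -> T0 T0
  B -> T0 T2 | T1 X3 | b
  C -> T1 X4 | b
  T0 -> b
  T1 -> a
  T2 -> c
  X3 -> T1 T2
  X4 -> T1 T2
  X5 -> A A

Fill CYK table bottom-up:
  T[0,0] 'c' = {T2}  orig:{}
  T[1,1] 'b' = {B,C,T0}  orig:{B,C}
  T[2,2] 'c' = {T2}  orig:{}
  T[0,1] 'cb' = {S}
  T[1,2] 'bc' = {B}
  T[0,2] 'cbc' = {S}

S ∈ T[0,2] ⇒ YES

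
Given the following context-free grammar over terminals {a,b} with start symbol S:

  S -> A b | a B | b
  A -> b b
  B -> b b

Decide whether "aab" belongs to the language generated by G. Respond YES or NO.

CNF form of G:
  S -> A T0 | T1 B | b
  A -> T0 T0
  B -> T0 T0
  T0 -> b
  T1 -> a

CYK table (by increasing span):
  [0..0]={T1}  "a"  orig:{}
  [1..1]={T1}  "a"  orig:{}
  [2..2]={S,T0}  "b"  orig:{S}
  [0..1]=∅  "aa"
  [1..2]=∅  "ab"
  [0..2]=∅  "aab"

S ∉ T[0,2] ⇒ NO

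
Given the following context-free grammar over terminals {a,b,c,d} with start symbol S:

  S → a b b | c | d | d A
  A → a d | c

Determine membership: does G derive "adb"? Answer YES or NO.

CNF form of G:
  S -> T0 X3 | T1 A | c | d
  A -> T0 T1 | c
  T0 -> a
  T1 -> d
  T2 -> b
  X3 -> T2 T2

CYK fill:
  T[0,0] 'a' = {T0}  orig:{}
  T[1,1] 'd' = {S,T1}  orig:{S}
  T[2,2] 'b' = {T2}  orig:{}
  T[0,1] 'ad' = {A}
  T[1,2] 'db' = ∅
  T[0,2] 'adb' = ∅

S ∉ T[0,2] ⇒ NO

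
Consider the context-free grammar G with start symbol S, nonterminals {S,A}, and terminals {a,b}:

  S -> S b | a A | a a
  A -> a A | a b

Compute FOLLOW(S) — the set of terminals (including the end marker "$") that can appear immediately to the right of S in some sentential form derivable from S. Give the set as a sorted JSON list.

FIRST iteration:
[1]
  A via A→a A: +{a}
  S via S→a A: +{a}
  FIRST(S)={a}  FIRST(A)={a}
[2] — fixpoint
  FIRST(S)={a}  FIRST(A)={a}

FOLLOW sets:
initialize: $ ∈ FOLLOW(S)
pass 1:
  S→S b: FOLLOW(S) ⊇ FIRST(b) = {b}; new: +{b}
  S→a A: FOLLOW(A) ⊇ FOLLOW(S) ⊇ {$,b}; new: +{$,b}
  FOLLOW(S)={$,b}  FOLLOW(A)={$,b}
pass 2: done
  FOLLOW(S)={$,b}  FOLLOW(A)={$,b}

FOLLOW(S) = ["$", "b"]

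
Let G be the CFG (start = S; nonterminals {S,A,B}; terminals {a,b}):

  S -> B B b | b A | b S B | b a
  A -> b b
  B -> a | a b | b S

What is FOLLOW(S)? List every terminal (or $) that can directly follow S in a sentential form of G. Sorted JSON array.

Compute FIRST by fixpoint:
iter 1:
  A via A→b b: +{b}
  B via B→a: +{a}
  B via B→b S: +{b}
  S via S→B B b: +{a,b}
  FIRST[S]={a,b}  FIRST[A]={b}  FIRST[B]={a,b}
iter 2: (stable)
  FIRST[S]={a,b}  FIRST[A]={b}  FIRST[B]={a,b}

FOLLOW iteration:
FOLLOW(S) := {$}
iter 1:
  S→B B b: FOLLOW(B) ⊇ FIRST(B) = {a,b}; new: +{a,b}
  S→b A: FOLLOW(A) ⊇ FOLLOW(S) ⊇ {$}; new: +{$}
  S→b S B: FOLLOW(S) ⊇ FIRST(B) = {a,b}; new: +{a,b}
  S→b S B: FOLLOW(B) ⊇ FOLLOW(S) ⊇ {$,a,b}; new: +{$}
  S: {$,a,b}  A: {$}  B: {$,a,b}
iter 2:
  S→b A: FOLLOW(A) ⊇ FOLLOW(S) ⊇ {$,a,b}; new: +{a,b}
  S: {$,a,b}  A: {$,a,b}  B: {$,a,b}
iter 3: (no change)
  S: {$,a,b}  A: {$,a,b}  B: {$,a,b}

FOLLOW(S) = ["$", "a", "b"]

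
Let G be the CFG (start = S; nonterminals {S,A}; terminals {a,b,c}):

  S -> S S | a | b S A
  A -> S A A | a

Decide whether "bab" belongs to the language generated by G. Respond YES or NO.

Convert to CNF:
  S -> S S | T0 X2 | a
  A -> S X1 | a
  T0 -> b
  X1 -> A A
  X2 -> S A

CYK table (by increasing span):
  T[0,0] 'b' = {T0}  orig:{}
  T[1,1] 'a' = {A,S}
  T[2,2] 'b' = {T0}  orig:{}
  T[0,1] 'ba' = ∅
  T[1,2] 'ab' = ∅
  T[0,2] 'bab' = ∅

S ∉ T[0,2] ⇒ NO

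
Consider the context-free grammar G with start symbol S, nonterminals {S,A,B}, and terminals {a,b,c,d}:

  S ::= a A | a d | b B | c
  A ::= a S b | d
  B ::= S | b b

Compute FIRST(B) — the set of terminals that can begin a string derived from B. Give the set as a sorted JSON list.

FIRST iteration:
iter 1:
  A via A→a S b: +{a}
  A via A→d: +{d}
  B via B→b b: +{b}
  S via S→a A: +{a}
  S via S→b B: +{b}
  S via S→c: +{c}
  S: {a,b,c}  A: {a,d}  B: {b}
iter 2:
  B via B→S: +{a,c}
  S: {a,b,c}  A: {a,d}  B: {a,b,c}
iter 3: (no change)
  S: {a,b,c}  A: {a,d}  B: {a,b,c}

FIRST(B) = ["a", "b", "c"]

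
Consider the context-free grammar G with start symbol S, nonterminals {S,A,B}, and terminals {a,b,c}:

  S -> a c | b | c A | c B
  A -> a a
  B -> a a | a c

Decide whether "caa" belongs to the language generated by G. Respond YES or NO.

CNF form of G:
  S -> T0 T1 | T1 A | T1 B | b
  A -> T0 T0
  B -> T0 T0 | T0 T1
  T0 -> a
  T1 -> c

CYK table (by increasing span):
  cell(0,0) c: {T1}  orig:{}
  cell(1,1) a: {T0}  orig:{}
  cell(2,2) a: {T0}  orig:{}
  cell(0,1) ca: ∅
  cell(1,2) aa: {A,B}
  cell(0,2) caa: {S}

S ∈ T[0,2] ⇒ YES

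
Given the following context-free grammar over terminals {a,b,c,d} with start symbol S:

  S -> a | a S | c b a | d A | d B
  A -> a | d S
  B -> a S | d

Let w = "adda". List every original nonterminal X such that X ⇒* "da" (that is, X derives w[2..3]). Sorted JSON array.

Convert to CNF:
  S -> T0 A | T0 B | T1 S | T2 X4 | a
  A -> T0 S | a
  B -> T1 S | d
  T0 -> d
  T1 -> a
  T2 -> c
  T3 -> b
  X4 -> T3 T1

CYK table (by increasing span), restricted to cells inside w[2..3]:
  [2..2]={B,T0}  "d"  orig:{B}
  [3..3]={A,S,T1}  "a"  orig:{A,S}
  [2..3]={A,S}  "da"

Original NTs in T[2,3] deriving "da": ["A", "S"]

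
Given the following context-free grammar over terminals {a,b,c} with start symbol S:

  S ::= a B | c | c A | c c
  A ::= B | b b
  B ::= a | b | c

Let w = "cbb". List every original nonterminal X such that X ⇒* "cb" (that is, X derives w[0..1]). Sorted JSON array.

CNF form of G:
  S -> T1 B | T2 A | T2 T2 | c
  A -> T0 T0 | a | b | c
  B -> a | b | c
  T0 -> b
  T1 -> a
  T2 -> c

Fill CYK table bottom-up (cells [i..j] with 0 ≤ i ≤ j ≤ 1 only):
  T[0,0] 'c' = {A,B,S,T2}  orig:{A,B,S}
  T[1,1] 'b' = {A,B,T0}  orig:{A,B}
  T[0,1] 'cb' = {S}

Original NTs in T[0,1] deriving "cb": ["S"]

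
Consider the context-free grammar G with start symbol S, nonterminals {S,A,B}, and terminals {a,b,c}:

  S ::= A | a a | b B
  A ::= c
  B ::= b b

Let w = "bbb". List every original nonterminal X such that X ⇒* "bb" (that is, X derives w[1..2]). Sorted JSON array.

CNF form of G:
  S -> T0 B | T1 T1 | c
  A -> c
  B -> T0 T0
  T0 -> b
  T1 -> a

CYK fill — only the sub-triangle for w[1..2]:
  cell(1,1) b: {T0}  orig:{}
  cell(2,2) b: {T0}  orig:{}
  cell(1,2) bb: {B}

Original NTs in T[1,2] deriving "bb": ["B"]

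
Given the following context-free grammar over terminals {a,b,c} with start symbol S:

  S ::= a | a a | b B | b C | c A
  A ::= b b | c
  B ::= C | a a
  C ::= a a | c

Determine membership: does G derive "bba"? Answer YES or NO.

Convert to CNF:
  S -> T0 B | T0 C | T1 T1 | T2 A | a
  A -> T0 T0 | c
  B -> T1 T1 | c
  C -> T1 T1 | c
  T0 -> b
  T1 -> a
  T2 -> c

Fill CYK table bottom-up:
  T[0,0] 'b' = {T0}  orig:{}
  T[1,1] 'b' = {T0}  orig:{}
  T[2,2] 'a' = {S,T1}  orig:{S}
  T[0,1] 'bb' = {A}
  T[1,2] 'ba' = ∅
  T[0,2] 'bba' = ∅

S ∉ T[0,2] ⇒ NO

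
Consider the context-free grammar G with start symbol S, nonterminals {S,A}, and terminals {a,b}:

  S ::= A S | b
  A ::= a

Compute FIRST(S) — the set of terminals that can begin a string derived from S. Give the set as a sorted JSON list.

FIRST sets, iterate to fixpoint:
[1]
  A via A→a: +{a}
  S via S→A S: +{a}
  S via S→b: +{b}
  FIRST(S)={a,b}  FIRST(A)={a}
[2] (stable)
  FIRST(S)={a,b}  FIRST(A)={a}

FIRST(S) = ["a", "b"]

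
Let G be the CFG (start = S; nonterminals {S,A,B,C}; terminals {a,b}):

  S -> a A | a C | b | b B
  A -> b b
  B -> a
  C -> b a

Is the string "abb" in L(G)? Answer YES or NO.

CNF form of G:
  S -> T0 B | T1 A | T1 C | b
  A -> T0 T0
  B -> a
  C -> T0 T1
  T0 -> b
  T1 -> a

CYK fill:
  T[0,0] 'a' = {B,T1}  orig:{B}
  T[1,1] 'b' = {S,T0}  orig:{S}
  T[2,2] 'b' = {S,T0}  orig:{S}
  T[0,1] 'ab' = ∅
  T[1,2] 'bb' = {A}
  T[0,2] 'abb' = {S}

S ∈ T[0,2] ⇒ YES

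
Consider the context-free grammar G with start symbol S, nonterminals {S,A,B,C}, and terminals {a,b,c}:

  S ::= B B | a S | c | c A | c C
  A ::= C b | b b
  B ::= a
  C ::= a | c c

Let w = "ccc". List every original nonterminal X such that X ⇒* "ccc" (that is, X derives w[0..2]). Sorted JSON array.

CNF form of G:
  S -> B B | T1 A | T1 C | T2 S | c
  A -> C T0 | T0 T0
  B -> a
  C -> T1 T1 | a
  T0 -> b
  T1 -> c
  T2 -> a

Fill CYK table bottom-up (cells [i..j] with 0 ≤ i ≤ j ≤ 2 only):
  cell(0,0) c: {S,T1}  orig:{S}
  cell(1,1) c: {S,T1}  orig:{S}
  cell(2,2) c: {S,T1}  orig:{S}
  cell(0,1) cc: {C}
  cell(1,2) cc: {C}
  cell(0,2) ccc: {S}

Original NTs in T[0,2] deriving "ccc": ["S"]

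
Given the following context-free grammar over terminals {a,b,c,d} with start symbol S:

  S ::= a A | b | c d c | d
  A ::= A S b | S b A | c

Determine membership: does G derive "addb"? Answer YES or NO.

Convert to CNF:
  S -> T1 A | T2 X6 | b | d
  A -> A X4 | S X5 | c
  T0 -> b
  T1 -> a
  T2 -> c
  T3 -> d
  X4 -> S T0
  X5 -> T0 A
  X6 -> T3 T2

CYK fill:
  cell(0,0) a: {T1}  orig:{}
  cell(1,1) d: {S,T3}  orig:{S}
  cell(2,2) d: {S,T3}  orig:{S}
  cell(3,3) b: {S,T0}  orig:{S}
  cell(0,1) ad: ∅
  cell(1,2) dd: ∅
  cell(2,3) db: {X4}  orig:{}
  cell(0,2) add: ∅
  cell(1,3) ddb: ∅
  cell(0,3) addb: ∅

S ∉ T[0,3] ⇒ NO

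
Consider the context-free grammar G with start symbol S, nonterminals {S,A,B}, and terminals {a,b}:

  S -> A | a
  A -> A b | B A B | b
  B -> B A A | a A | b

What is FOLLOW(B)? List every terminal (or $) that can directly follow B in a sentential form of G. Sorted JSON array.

FIRST iteration:
pass 1:
  A via A→b: +{b}
  B via B→a A: +{a}
  B via B→b: +{b}
  S via S→A: +{b}
  S via S→a: +{a}
  FIRST(S)={a,b}  FIRST(A)={b}  FIRST(B)={a,b}
pass 2:
  A via A→B A B: +{a}
  FIRST(S)={a,b}  FIRST(A)={a,b}  FIRST(B)={a,b}
pass 3: — fixpoint
  FIRST(S)={a,b}  FIRST(A)={a,b}  FIRST(B)={a,b}

FOLLOW iteration:
seed FOLLOW(S) with $
iter 1:
  A→A b: FOLLOW(A) ⊇ FIRST(b) = {b}; new: +{b}
  A→B A B: FOLLOW(B) ⊇ FIRST(A) = {a,b}; new: +{a,b}
  A→B A B: FOLLOW(A) ⊇ FIRST(B) = {a,b}; new: +{a}
  S→A: FOLLOW(A) ⊇ FOLLOW(S) ⊇ {$}; new: +{$}
  S: {$}  A: {$,a,b}  B: {a,b}
iter 2:
  A→B A B: FOLLOW(B) ⊇ FOLLOW(A) ⊇ {$,a,b}; new: +{$}
  S: {$}  A: {$,a,b}  B: {$,a,b}
iter 3: (stable)
  S: {$}  A: {$,a,b}  B: {$,a,b}

FOLLOW(B) = ["$", "a", "b"]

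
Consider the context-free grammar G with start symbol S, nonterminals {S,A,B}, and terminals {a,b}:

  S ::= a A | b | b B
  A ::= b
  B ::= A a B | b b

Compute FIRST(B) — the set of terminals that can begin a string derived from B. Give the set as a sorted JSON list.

FIRST iteration:
round 1:
  A via A→b: +{b}
  B via B→A a B: +{b}
  S via S→a A: +{a}
  S via S→b: +{b}
  S: {a,b}  A: {b}  B: {b}
round 2: (stable)
  S: {a,b}  A: {b}  B: {b}

FIRST(B) = ["b"]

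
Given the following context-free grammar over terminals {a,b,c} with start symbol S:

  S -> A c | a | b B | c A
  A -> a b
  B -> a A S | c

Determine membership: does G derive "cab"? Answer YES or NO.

Convert to CNF:
  S -> A T2 | T1 B | T2 A | a
  A -> T0 T1
  B -> T0 X3 | c
  T0 -> a
  T1 -> b
  T2 -> c
  X3 -> A S

CYK fill:
  T[0,0] 'c' = {B,T2}  orig:{B}
  T[1,1] 'a' = {S,T0}  orig:{S}
  T[2,2] 'b' = {T1}  orig:{}
  T[0,1] 'ca' = ∅
  T[1,2] 'ab' = {A}
  T[0,2] 'cab' = {S}

S ∈ T[0,2] ⇒ YES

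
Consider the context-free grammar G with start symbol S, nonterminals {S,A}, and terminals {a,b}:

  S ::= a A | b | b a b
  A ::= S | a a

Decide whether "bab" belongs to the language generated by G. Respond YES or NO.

Convert to CNF:
  S -> T0 A | T1 X3 | b
  A -> T0 A | T0 T0 | T1 X2 | b
  T0 -> a
  T1 -> b
  X2 -> T0 T1
  X3 -> T0 T1

CYK table (by increasing span):
  T[0,0] 'b' = {A,S,T1}  orig:{A,S}
  T[1,1] 'a' = {T0}  orig:{}
  T[2,2] 'b' = {A,S,T1}  orig:{A,S}
  T[0,1] 'ba' = ∅
  T[1,2] 'ab' = {A,S,X2,X3}  orig:{A,S}
  T[0,2] 'bab' = {A,S}

S ∈ T[0,2] ⇒ YES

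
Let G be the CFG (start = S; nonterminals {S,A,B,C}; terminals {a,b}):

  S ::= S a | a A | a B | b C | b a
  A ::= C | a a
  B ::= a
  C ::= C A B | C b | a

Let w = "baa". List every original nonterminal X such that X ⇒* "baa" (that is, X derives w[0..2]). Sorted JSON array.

Convert to CNF:
  S -> S T1 | T0 C | T0 T1 | T1 A | T1 B
  A -> C T0 | C X2 | T1 T1 | a
  B -> a
  C -> C T0 | C X3 | a
  T0 -> b
  T1 -> a
  X2 -> A B
  X3 -> A B

CYK table (by increasing span), restricted to cells inside w[0..2]:
  [0..0]={T0}  "b"  orig:{}
  [1..1]={A,B,C,T1}  "a"  orig:{A,B,C}
  [2..2]={A,B,C,T1}  "a"  orig:{A,B,C}
  [0..1]={S}  "ba"
  [1..2]={A,S,X2,X3}  "aa"  orig:{A,S}
  [0..2]={S}  "baa"

Original NTs in T[0,2] deriving "baa": ["S"]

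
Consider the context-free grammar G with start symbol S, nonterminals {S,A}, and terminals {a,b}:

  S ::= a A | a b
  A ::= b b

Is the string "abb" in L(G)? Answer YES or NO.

CNF form of G:
  S -> T1 A | T1 T0
  A -> T0 T0
  T0 -> b
  T1 -> a

CYK table (by increasing span):
  [0..0]={T1}  "a"  orig:{}
  [1..1]={T0}  "b"  orig:{}
  [2..2]={T0}  "b"  orig:{}
  [0..1]={S}  "ab"
  [1..2]={A}  "bb"
  [0..2]={S}  "abb"

S ∈ T[0,2] ⇒ YES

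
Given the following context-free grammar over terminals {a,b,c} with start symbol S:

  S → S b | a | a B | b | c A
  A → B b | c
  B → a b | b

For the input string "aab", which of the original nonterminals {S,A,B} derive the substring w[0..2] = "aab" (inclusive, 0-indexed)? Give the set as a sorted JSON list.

Convert to CNF:
  S -> S T0 | T1 B | T2 A | a | b
  A -> B T0 | c
  B -> T1 T0 | b
  T0 -> b
  T1 -> a
  T2 -> c

Fill CYK table bottom-up — only the sub-triangle for w[0..2]:
  T[0,0] 'a' = {S,T1}  orig:{S}
  T[1,1] 'a' = {S,T1}  orig:{S}
  T[2,2] 'b' = {B,S,T0}  orig:{B,S}
  T[0,1] 'aa' = ∅
  T[1,2] 'ab' = {B,S}
  T[0,2] 'aab' = {S}

Original NTs in T[0,2] deriving "aab": ["S"]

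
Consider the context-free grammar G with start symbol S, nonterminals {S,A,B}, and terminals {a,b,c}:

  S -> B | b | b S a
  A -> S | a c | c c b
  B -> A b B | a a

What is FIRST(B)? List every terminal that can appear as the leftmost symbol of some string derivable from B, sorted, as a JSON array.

Compute FIRST by fixpoint:
pass 1:
  A via A→a c: +{a}
  A via A→c c b: +{c}
  B via B→A b B: +{a,c}
  S via S→B: +{a,c}
  S via S→b: +{b}
  FIRST(S)={a,b,c}  FIRST(A)={a,c}  FIRST(B)={a,c}
pass 2:
  A via A→S: +{b}
  B via B→A b B: +{b}
  FIRST(S)={a,b,c}  FIRST(A)={a,b,c}  FIRST(B)={a,b,c}
pass 3: done
  FIRST(S)={a,b,c}  FIRST(A)={a,b,c}  FIRST(B)={a,b,c}

FIRST(B) = ["a", "b", "c"]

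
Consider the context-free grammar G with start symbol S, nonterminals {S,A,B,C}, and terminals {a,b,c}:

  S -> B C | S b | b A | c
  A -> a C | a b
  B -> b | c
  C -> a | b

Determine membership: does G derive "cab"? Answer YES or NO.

CNF form of G:
  S -> B C | S T1 | T1 A | c
  A -> T0 C | T0 T1
  B -> b | c
  C -> a | b
  T0 -> a
  T1 -> b

Fill CYK table bottom-up:
  cell(0,0) c: {B,S}
  cell(1,1) a: {C,T0}  orig:{C}
  cell(2,2) b: {B,C,T1}  orig:{B,C}
  cell(0,1) ca: {S}
  cell(1,2) ab: {A}
  cell(0,2) cab: {S}

S ∈ T[0,2] ⇒ YES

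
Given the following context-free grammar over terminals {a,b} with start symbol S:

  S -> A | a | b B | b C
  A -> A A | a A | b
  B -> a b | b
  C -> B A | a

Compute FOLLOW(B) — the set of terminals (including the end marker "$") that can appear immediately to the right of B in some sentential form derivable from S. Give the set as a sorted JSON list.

Compute FIRST by fixpoint:
iter 1:
  A via A→a A: +{a}
  A via A→b: +{b}
  B via B→a b: +{a}
  B via B→b: +{b}
  C via C→B A: +{a,b}
  S via S→A: +{a,b}
  FIRST[S]={a,b}  FIRST[A]={a,b}  FIRST[B]={a,b}  FIRST[C]={a,b}
iter 2: — fixpoint
  FIRST[S]={a,b}  FIRST[A]={a,b}  FIRST[B]={a,b}  FIRST[C]={a,b}

Compute FOLLOW by fixpoint:
FOLLOW(S) := {$}
round 1:
  A→A A: FOLLOW(A) ⊇ FIRST(A) = {a,b}; new: +{a,b}
  C→B A: FOLLOW(B) ⊇ FIRST(A) = {a,b}; new: +{a,b}
  S→A: FOLLOW(A) ⊇ FOLLOW(S) ⊇ {$}; new: +{$}
  S→b B: FOLLOW(B) ⊇ FOLLOW(S) ⊇ {$}; new: +{$}
  S→b C: FOLLOW(C) ⊇ FOLLOW(S) ⊇ {$}; new: +{$}
  FOLLOW[S]={$}  FOLLOW[A]={$,a,b}  FOLLOW[B]={$,a,b}  FOLLOW[C]={$}
round 2: — fixpoint
  FOLLOW[S]={$}  FOLLOW[A]={$,a,b}  FOLLOW[B]={$,a,b}  FOLLOW[C]={$}

FOLLOW(B) = ["$", "a", "b"]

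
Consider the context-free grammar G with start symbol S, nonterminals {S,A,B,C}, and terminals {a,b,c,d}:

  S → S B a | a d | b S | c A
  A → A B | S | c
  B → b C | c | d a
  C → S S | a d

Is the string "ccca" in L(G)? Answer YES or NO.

CNF form of G:
  S -> S X5 | T0 T1 | T2 S | T3 A
  A -> A B | S X4 | T0 T1 | T2 S | T3 A | c
  B -> T1 T0 | T2 C | c
  C -> S S | T0 T1
  T0 -> a
  T1 -> d
  T2 -> b
  T3 -> c
  X4 -> B T0
  X5 -> B T0

CYK fill:
  cell(0,0) c: {A,B,T3}  orig:{A,B}
  cell(1,1) c: {A,B,T3}  orig:{A,B}
  cell(2,2) c: {A,B,T3}  orig:{A,B}
  cell(3,3) a: {T0}  orig:{}
  cell(0,1) cc: {A,S}
  cell(1,2) cc: {A,S}
  cell(2,3) ca: {X4,X5}  orig:{}
  cell(0,2) ccc: {A,S}
  cell(1,3) cca: ∅
  cell(0,3) ccca: {A,S}

S ∈ T[0,3] ⇒ YES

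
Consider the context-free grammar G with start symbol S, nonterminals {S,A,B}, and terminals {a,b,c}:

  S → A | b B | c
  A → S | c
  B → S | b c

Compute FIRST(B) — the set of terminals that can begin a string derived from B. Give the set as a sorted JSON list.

FIRST sets, iterate to fixpoint:
[1]
  A via A→c: +{c}
  B via B→b c: +{b}
  S via S→A: +{c}
  S via S→b B: +{b}
  FIRST(S)={b,c}  FIRST(A)={c}  FIRST(B)={b}
[2]
  A via A→S: +{b}
  B via B→S: +{c}
  FIRST(S)={b,c}  FIRST(A)={b,c}  FIRST(B)={b,c}
[3] done
  FIRST(S)={b,c}  FIRST(A)={b,c}  FIRST(B)={b,c}

FIRST(B) = ["b", "c"]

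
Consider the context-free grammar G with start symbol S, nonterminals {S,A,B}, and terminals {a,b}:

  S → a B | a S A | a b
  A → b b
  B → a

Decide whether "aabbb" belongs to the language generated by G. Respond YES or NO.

Convert to CNF:
  S -> T1 B | T1 T0 | T1 X2
  A -> T0 T0
  B -> a
  T0 -> b
  T1 -> a
  X2 -> S A

CYK fill:
  cell(0,0) a: {B,T1}  orig:{B}
  cell(1,1) a: {B,T1}  orig:{B}
  cell(2,2) b: {T0}  orig:{}
  cell(3,3) b: {T0}  orig:{}
  cell(4,4) b: {T0}  orig:{}
  cell(0,1) aa: {S}
  cell(1,2) ab: {S}
  cell(2,3) bb: {A}
  cell(3,4) bb: {A}
  cell(0,2) aab: ∅
  cell(1,3) abb: ∅
  cell(2,4) bbb: ∅
  cell(0,3) aabb: {X2}  orig:{}
  cell(1,4) abbb: {X2}  orig:{}
  cell(0,4) aabbb: {S}

S ∈ T[0,4] ⇒ YES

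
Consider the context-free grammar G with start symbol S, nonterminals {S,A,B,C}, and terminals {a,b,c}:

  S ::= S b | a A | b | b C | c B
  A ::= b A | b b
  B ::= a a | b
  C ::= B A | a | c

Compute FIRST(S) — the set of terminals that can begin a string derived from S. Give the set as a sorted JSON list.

Compute FIRST by fixpoint:
pass 1:
  A via A→b A: +{b}
  B via B→a a: +{a}
  B via B→b: +{b}
  C via C→B A: +{a,b}
  C via C→c: +{c}
  S via S→a A: +{a}
  S via S→b: +{b}
  S via S→c B: +{c}
  FIRST(S)={a,b,c}  FIRST(A)={b}  FIRST(B)={a,b}  FIRST(C)={a,b,c}
pass 2: — fixpoint
  FIRST(S)={a,b,c}  FIRST(A)={b}  FIRST(B)={a,b}  FIRST(C)={a,b,c}

FIRST(S) = ["a", "b", "c"]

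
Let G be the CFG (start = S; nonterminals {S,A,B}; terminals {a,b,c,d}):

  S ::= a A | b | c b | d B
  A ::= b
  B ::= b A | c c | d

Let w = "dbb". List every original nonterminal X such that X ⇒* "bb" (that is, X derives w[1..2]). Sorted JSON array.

CNF form of G:
  S -> T1 T0 | T2 A | T3 B | b
  A -> b
  B -> T0 A | T1 T1 | d
  T0 -> b
  T1 -> c
  T2 -> a
  T3 -> d

CYK fill (cells [i..j] with 1 ≤ i ≤ j ≤ 2 only):
  cell(1,1) b: {A,S,T0}  orig:{A,S}
  cell(2,2) b: {A,S,T0}  orig:{A,S}
  cell(1,2) bb: {B}

Original NTs in T[1,2] deriving "bb": ["B"]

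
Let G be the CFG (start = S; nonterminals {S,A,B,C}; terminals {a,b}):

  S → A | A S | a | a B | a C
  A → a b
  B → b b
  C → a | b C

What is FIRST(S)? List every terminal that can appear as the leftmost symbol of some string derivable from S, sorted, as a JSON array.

FIRST iteration:
round 1:
  A via A→a b: +{a}
  B via B→b b: +{b}
  C via C→a: +{a}
  C via C→b C: +{b}
  S via S→A: +{a}
  FIRST[S]={a}  FIRST[A]={a}  FIRST[B]={b}  FIRST[C]={a,b}
round 2: (no change)
  FIRST[S]={a}  FIRST[A]={a}  FIRST[B]={b}  FIRST[C]={a,b}

FIRST(S) = ["a"]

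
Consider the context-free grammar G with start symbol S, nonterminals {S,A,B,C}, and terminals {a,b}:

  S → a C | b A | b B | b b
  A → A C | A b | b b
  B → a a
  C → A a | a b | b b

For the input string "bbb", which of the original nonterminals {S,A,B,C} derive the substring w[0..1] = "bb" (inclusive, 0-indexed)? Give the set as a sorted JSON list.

CNF form of G:
  S -> T0 A | T0 B | T0 T0 | T1 C
  A -> A C | A T0 | T0 T0
  B -> T1 T1
  C -> A T1 | T0 T0 | T1 T0
  T0 -> b
  T1 -> a

CYK fill, restricted to cells inside w[0..1]:
  [0..0]={T0}  "b"  orig:{}
  [1..1]={T0}  "b"  orig:{}
  [0..1]={A,C,S}  "bb"

Original NTs in T[0,1] deriving "bb": ["A", "C", "S"]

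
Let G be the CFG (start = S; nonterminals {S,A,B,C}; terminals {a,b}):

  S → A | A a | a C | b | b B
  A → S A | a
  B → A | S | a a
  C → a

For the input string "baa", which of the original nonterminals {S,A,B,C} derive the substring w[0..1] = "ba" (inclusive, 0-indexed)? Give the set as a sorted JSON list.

CNF form of G:
  S -> A T0 | S A | T0 C | T1 B | a | b
  A -> S A | a
  B -> A T0 | S A | T0 C | T0 T0 | T1 B | a | b
  C -> a
  T0 -> a
  T1 -> b

Fill CYK table bottom-up, restricted to cells inside w[0..1]:
  cell(0,0) b: {B,S,T1}  orig:{B,S}
  cell(1,1) a: {A,B,C,S,T0}  orig:{A,B,C,S}
  cell(0,1) ba: {A,B,S}

Original NTs in T[0,1] deriving "ba": ["A", "B", "S"]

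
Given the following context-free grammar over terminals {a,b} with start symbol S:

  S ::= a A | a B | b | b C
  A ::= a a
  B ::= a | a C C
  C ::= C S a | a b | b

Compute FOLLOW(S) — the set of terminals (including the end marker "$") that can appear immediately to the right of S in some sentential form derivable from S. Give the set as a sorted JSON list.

FIRST iteration:
pass 1:
  A via A→a a: +{a}
  B via B→a: +{a}
  C via C→a b: +{a}
  C via C→b: +{b}
  S via S→a A: +{a}
  S via S→b: +{b}
  S: {a,b}  A: {a}  B: {a}  C: {a,b}
pass 2: done
  S: {a,b}  A: {a}  B: {a}  C: {a,b}

FOLLOW iteration:
seed FOLLOW(S) with $
iter 1:
  B→a C C: FOLLOW(C) ⊇ FIRST(C) = {a,b}; new: +{a,b}
  C→C S a: FOLLOW(S) ⊇ FIRST(a) = {a}; new: +{a}
  S→a A: FOLLOW(A) ⊇ FOLLOW(S) ⊇ {$,a}; new: +{$,a}
  S→a B: FOLLOW(B) ⊇ FOLLOW(S) ⊇ {$,a}; new: +{$,a}
  S→b C: FOLLOW(C) ⊇ FOLLOW(S) ⊇ {$,a}; new: +{$}
  FOLLOW[S]={$,a}  FOLLOW[A]={$,a}  FOLLOW[B]={$,a}  FOLLOW[C]={$,a,b}
iter 2: done
  FOLLOW[S]={$,a}  FOLLOW[A]={$,a}  FOLLOW[B]={$,a}  FOLLOW[C]={$,a,b}

FOLLOW(S) = ["$", "a"]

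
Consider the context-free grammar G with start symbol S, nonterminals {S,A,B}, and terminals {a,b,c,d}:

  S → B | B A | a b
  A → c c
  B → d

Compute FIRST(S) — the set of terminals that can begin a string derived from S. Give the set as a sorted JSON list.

FIRST sets, iterate to fixpoint:
round 1:
  A via A→c c: +{c}
  B via B→d: +{d}
  S via S→B: +{d}
  S via S→a b: +{a}
  FIRST[S]={a,d}  FIRST[A]={c}  FIRST[B]={d}
round 2: done
  FIRST[S]={a,d}  FIRST[A]={c}  FIRST[B]={d}

FIRST(S) = ["a", "d"]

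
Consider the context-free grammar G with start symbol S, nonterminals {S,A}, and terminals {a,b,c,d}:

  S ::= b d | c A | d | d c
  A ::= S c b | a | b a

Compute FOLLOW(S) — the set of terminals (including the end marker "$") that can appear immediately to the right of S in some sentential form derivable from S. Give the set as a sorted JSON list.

Compute FIRST by fixpoint:
[1]
  A via A→a: +{a}
  A via A→b a: +{b}
  S via S→b d: +{b}
  S via S→c A: +{c}
  S via S→d: +{d}
  S: {b,c,d}  A: {a,b}
[2]
  A via A→S c b: +{c,d}
  S: {b,c,d}  A: {a,b,c,d}
[3] — fixpoint
  S: {b,c,d}  A: {a,b,c,d}

FOLLOW sets:
seed FOLLOW(S) with $
pass 1:
  A→S c b: FOLLOW(S) ⊇ FIRST(c) = {c}; new: +{c}
  S→c A: FOLLOW(A) ⊇ FOLLOW(S) ⊇ {$,c}; new: +{$,c}
  FOLLOW[S]={$,c}  FOLLOW[A]={$,c}
pass 2: (stable)
  FOLLOW[S]={$,c}  FOLLOW[A]={$,c}

FOLLOW(S) = ["$", "c"]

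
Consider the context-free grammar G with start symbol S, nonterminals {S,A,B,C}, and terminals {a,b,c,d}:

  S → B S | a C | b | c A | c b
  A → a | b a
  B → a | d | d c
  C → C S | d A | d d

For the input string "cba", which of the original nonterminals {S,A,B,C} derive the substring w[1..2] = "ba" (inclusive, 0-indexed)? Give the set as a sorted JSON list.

Convert to CNF:
  S -> B S | T1 C | T3 A | T3 T0 | b
  A -> T0 T1 | a
  B -> T2 T3 | a | d
  C -> C S | T2 A | T2 T2
  T0 -> b
  T1 -> a
  T2 -> d
  T3 -> c

CYK fill, restricted to cells inside w[1..2]:
  cell(1,1) b: {S,T0}  orig:{S}
  cell(2,2) a: {A,B,T1}  orig:{A,B}
  cell(1,2) ba: {A}

Original NTs in T[1,2] deriving "ba": ["A"]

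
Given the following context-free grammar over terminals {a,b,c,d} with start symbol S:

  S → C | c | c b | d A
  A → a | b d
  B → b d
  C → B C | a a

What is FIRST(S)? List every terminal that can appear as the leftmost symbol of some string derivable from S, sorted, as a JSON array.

Compute FIRST by fixpoint:
[1]
  A via A→a: +{a}
  A via A→b d: +{b}
  B via B→b d: +{b}
  C via C→B C: +{b}
  C via C→a a: +{a}
  S via S→C: +{a,b}
  S via S→c: +{c}
  S via S→d A: +{d}
  FIRST(S)={a,b,c,d}  FIRST(A)={a,b}  FIRST(B)={b}  FIRST(C)={a,b}
[2] (no change)
  FIRST(S)={a,b,c,d}  FIRST(A)={a,b}  FIRST(B)={b}  FIRST(C)={a,b}

FIRST(S) = ["a", "b", "c", "d"]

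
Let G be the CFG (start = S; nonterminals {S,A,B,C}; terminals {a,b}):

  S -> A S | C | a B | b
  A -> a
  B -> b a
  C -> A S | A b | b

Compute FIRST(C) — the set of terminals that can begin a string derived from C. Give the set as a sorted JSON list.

FIRST iteration:
pass 1:
  A via A→a: +{a}
  B via B→b a: +{b}
  C via C→A S: +{a}
  C via C→b: +{b}
  S via S→A S: +{a}
  S via S→C: +{b}
  FIRST[S]={a,b}  FIRST[A]={a}  FIRST[B]={b}  FIRST[C]={a,b}
pass 2: (no change)
  FIRST[S]={a,b}  FIRST[A]={a}  FIRST[B]={b}  FIRST[C]={a,b}

FIRST(C) = ["a", "b"]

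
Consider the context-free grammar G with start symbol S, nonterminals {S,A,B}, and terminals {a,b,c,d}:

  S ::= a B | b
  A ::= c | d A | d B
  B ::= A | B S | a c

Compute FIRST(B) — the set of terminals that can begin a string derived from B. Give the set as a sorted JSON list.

FIRST sets, iterate to fixpoint:
iter 1:
  A via A→c: +{c}
  A via A→d A: +{d}
  B via B→A: +{c,d}
  B via B→a c: +{a}
  S via S→a B: +{a}
  S via S→b: +{b}
  FIRST[S]={a,b}  FIRST[A]={c,d}  FIRST[B]={a,c,d}
iter 2: done
  FIRST[S]={a,b}  FIRST[A]={c,d}  FIRST[B]={a,c,d}

FIRST(B) = ["a", "c", "d"]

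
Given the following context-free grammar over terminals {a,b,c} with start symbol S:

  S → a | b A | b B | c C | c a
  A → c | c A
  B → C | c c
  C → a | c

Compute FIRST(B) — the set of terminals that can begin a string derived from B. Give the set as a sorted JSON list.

FIRST iteration:
round 1:
  A via A→c: +{c}
  B via B→c c: +{c}
  C via C→a: +{a}
  C via C→c: +{c}
  S via S→a: +{a}
  S via S→b A: +{b}
  S via S→c C: +{c}
  FIRST[S]={a,b,c}  FIRST[A]={c}  FIRST[B]={c}  FIRST[C]={a,c}
round 2:
  B via B→C: +{a}
  FIRST[S]={a,b,c}  FIRST[A]={c}  FIRST[B]={a,c}  FIRST[C]={a,c}
round 3: (no change)
  FIRST[S]={a,b,c}  FIRST[A]={c}  FIRST[B]={a,c}  FIRST[C]={a,c}

FIRST(B) = ["a", "c"]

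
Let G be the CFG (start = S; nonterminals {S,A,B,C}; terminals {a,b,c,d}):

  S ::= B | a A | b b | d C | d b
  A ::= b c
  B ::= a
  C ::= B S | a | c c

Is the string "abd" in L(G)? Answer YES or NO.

Convert to CNF:
  S -> T0 T0 | T2 A | T3 C | T3 T0 | a
  A -> T0 T1
  B -> a
  C -> B S | T1 T1 | a
  T0 -> b
  T1 -> c
  T2 -> a
  T3 -> d

CYK fill:
  T[0,0] 'a' = {B,C,S,T2}  orig:{B,C,S}
  T[1,1] 'b' = {T0}  orig:{}
  T[2,2] 'd' = {T3}  orig:{}
  T[0,1] 'ab' = ∅
  T[1,2] 'bd' = ∅
  T[0,2] 'abd' = ∅

S ∉ T[0,2] ⇒ NO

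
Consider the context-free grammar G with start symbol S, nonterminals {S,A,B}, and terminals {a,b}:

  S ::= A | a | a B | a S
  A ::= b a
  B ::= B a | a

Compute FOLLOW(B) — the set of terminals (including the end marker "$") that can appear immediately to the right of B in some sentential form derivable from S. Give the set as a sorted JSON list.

FIRST iteration:
iter 1:
  A via A→b a: +{b}
  B via B→a: +{a}
  S via S→A: +{b}
  S via S→a: +{a}
  S: {a,b}  A: {b}  B: {a}
iter 2: done
  S: {a,b}  A: {b}  B: {a}

Compute FOLLOW by fixpoint:
initialize: $ ∈ FOLLOW(S)
pass 1:
  B→B a: FOLLOW(B) ⊇ FIRST(a) = {a}; new: +{a}
  S→A: FOLLOW(A) ⊇ FOLLOW(S) ⊇ {$}; new: +{$}
  S→a B: FOLLOW(B) ⊇ FOLLOW(S) ⊇ {$}; new: +{$}
  FOLLOW[S]={$}  FOLLOW[A]={$}  FOLLOW[B]={$,a}
pass 2: done
  FOLLOW[S]={$}  FOLLOW[A]={$}  FOLLOW[B]={$,a}

FOLLOW(B) = ["$", "a"]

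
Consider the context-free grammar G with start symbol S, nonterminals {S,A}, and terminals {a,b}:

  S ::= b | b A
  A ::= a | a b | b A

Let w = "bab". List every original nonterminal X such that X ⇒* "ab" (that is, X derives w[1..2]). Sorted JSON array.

CNF form of G:
  S -> T1 A | b
  A -> T0 T1 | T1 A | a
  T0 -> a
  T1 -> b

CYK fill — only the sub-triangle for w[1..2]:
  T[1,1] 'a' = {A,T0}  orig:{A}
  T[2,2] 'b' = {S,T1}  orig:{S}
  T[1,2] 'ab' = {A}

Original NTs in T[1,2] deriving "ab": ["A"]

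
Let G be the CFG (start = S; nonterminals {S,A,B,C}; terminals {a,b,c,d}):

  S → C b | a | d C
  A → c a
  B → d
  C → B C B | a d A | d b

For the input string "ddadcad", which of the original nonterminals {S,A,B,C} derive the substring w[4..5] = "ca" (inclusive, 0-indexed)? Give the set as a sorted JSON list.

CNF form of G:
  S -> C T3 | T2 C | a
  A -> T0 T1
  B -> d
  C -> B X4 | T1 X5 | T2 T3
  T0 -> c
  T1 -> a
  T2 -> d
  T3 -> b
  X4 -> C B
  X5 -> T2 A

CYK table (by increasing span) (cells [i..j] with 4 ≤ i ≤ j ≤ 5 only):
  T[4,4] 'c' = {T0}  orig:{}
  T[5,5] 'a' = {S,T1}  orig:{S}
  T[4,5] 'ca' = {A}

Original NTs in T[4,5] deriving "ca": ["A"]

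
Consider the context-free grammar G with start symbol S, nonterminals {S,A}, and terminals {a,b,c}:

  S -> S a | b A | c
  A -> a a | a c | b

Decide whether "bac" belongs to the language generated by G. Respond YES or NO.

Convert to CNF:
  S -> S T0 | T2 A | c
  A -> T0 T0 | T0 T1 | b
  T0 -> a
  T1 -> c
  T2 -> b

Fill CYK table bottom-up:
  cell(0,0) b: {A,T2}  orig:{A}
  cell(1,1) a: {T0}  orig:{}
  cell(2,2) c: {S,T1}  orig:{S}
  cell(0,1) ba: ∅
  cell(1,2) ac: {A}
  cell(0,2) bac: {S}

S ∈ T[0,2] ⇒ YES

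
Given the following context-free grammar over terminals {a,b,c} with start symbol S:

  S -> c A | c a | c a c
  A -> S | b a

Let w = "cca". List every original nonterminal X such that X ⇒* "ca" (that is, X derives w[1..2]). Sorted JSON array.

Convert to CNF:
  S -> T2 A | T2 T1 | T2 X4
  A -> T0 T1 | T2 A | T2 T1 | T2 X3
  T0 -> b
  T1 -> a
  T2 -> c
  X3 -> T1 T2
  X4 -> T1 T2

CYK table (by increasing span), restricted to cells inside w[1..2]:
  [1..1]={T2}  "c"  orig:{}
  [2..2]={T1}  "a"  orig:{}
  [1..2]={A,S}  "ca"

Original NTs in T[1,2] deriving "ca": ["A", "S"]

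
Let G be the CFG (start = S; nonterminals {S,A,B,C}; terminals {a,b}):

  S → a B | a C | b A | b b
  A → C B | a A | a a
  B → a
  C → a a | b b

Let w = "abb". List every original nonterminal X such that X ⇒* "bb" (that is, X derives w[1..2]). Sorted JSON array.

CNF form of G:
  S -> T0 B | T0 C | T1 A | T1 T1
  A -> C B | T0 A | T0 T0
  B -> a
  C -> T0 T0 | T1 T1
  T0 -> a
  T1 -> b

CYK fill (cells [i..j] with 1 ≤ i ≤ j ≤ 2 only):
  T[1,1] 'b' = {T1}  orig:{}
  T[2,2] 'b' = {T1}  orig:{}
  T[1,2] 'bb' = {C,S}

Original NTs in T[1,2] deriving "bb": ["C", "S"]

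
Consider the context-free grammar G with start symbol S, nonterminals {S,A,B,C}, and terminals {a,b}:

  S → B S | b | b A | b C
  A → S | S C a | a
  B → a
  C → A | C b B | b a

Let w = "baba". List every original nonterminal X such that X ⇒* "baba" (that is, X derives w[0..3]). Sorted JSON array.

CNF form of G:
  S -> B S | T1 A | T1 C | b
  A -> B S | S X2 | T1 A | T1 C | a | b
  B -> a
  C -> B S | C X3 | S X4 | T1 A | T1 C | T1 T0 | a | b
  T0 -> a
  T1 -> b
  X2 -> C T0
  X3 -> T1 B
  X4 -> C T0

CYK fill — only the sub-triangle for w[0..3]:
  [0..0]={A,C,S,T1}  "b"  orig:{A,C,S}
  [1..1]={A,B,C,T0}  "a"  orig:{A,B,C}
  [2..2]={A,C,S,T1}  "b"  orig:{A,C,S}
  [3..3]={A,B,C,T0}  "a"  orig:{A,B,C}
  [0..1]={A,C,S,X2,X3,X4}  "ba"  orig:{A,C,S}
  [1..2]={A,C,S}  "ab"
  [2..3]={A,C,S,X2,X3,X4}  "ba"  orig:{A,C,S}
  [0..2]={A,C,S}  "bab"
  [1..3]={A,C,S,X2,X4}  "aba"  orig:{A,C,S}
  [0..3]={A,C,S,X2,X4}  "baba"  orig:{A,C,S}

Original NTs in T[0,3] deriving "baba": ["A", "C", "S"]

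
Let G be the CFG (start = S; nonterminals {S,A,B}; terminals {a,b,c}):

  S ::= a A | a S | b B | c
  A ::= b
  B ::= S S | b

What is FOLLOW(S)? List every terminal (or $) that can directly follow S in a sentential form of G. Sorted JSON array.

Compute FIRST by fixpoint:
[1]
  A via A→b: +{b}
  B via B→b: +{b}
  S via S→a A: +{a}
  S via S→b B: +{b}
  S via S→c: +{c}
  FIRST(S)={a,b,c}  FIRST(A)={b}  FIRST(B)={b}
[2]
  B via B→S S: +{a,c}
  FIRST(S)={a,b,c}  FIRST(A)={b}  FIRST(B)={a,b,c}
[3] — fixpoint
  FIRST(S)={a,b,c}  FIRST(A)={b}  FIRST(B)={a,b,c}

FOLLOW sets:
seed FOLLOW(S) with $
iter 1:
  B→S S: FOLLOW(S) ⊇ FIRST(S) = {a,b,c}; new: +{a,b,c}
  S→a A: FOLLOW(A) ⊇ FOLLOW(S) ⊇ {$,a,b,c}; new: +{$,a,b,c}
  S→b B: FOLLOW(B) ⊇ FOLLOW(S) ⊇ {$,a,b,c}; new: +{$,a,b,c}
  S: {$,a,b,c}  A: {$,a,b,c}  B: {$,a,b,c}
iter 2: (no change)
  S: {$,a,b,c}  A: {$,a,b,c}  B: {$,a,b,c}

FOLLOW(S) = ["$", "a", "b", "c"]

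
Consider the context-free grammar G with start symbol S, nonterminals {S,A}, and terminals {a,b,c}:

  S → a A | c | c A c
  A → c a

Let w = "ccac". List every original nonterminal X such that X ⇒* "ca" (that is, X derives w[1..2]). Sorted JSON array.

CNF form of G:
  S -> T0 X2 | T1 A | c
  A -> T0 T1
  T0 -> c
  T1 -> a
  X2 -> A T0

Fill CYK table bottom-up — only the sub-triangle for w[1..2]:
  [1..1]={S,T0}  "c"  orig:{S}
  [2..2]={T1}  "a"  orig:{}
  [1..2]={A}  "ca"

Original NTs in T[1,2] deriving "ca": ["A"]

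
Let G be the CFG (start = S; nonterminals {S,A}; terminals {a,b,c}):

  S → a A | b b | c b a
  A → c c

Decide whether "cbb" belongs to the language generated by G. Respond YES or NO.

Convert to CNF:
  S -> T0 X3 | T1 A | T2 T2
  A -> T0 T0
  T0 -> c
  T1 -> a
  T2 -> b
  X3 -> T2 T1

CYK fill:
  cell(0,0) c: {T0}  orig:{}
  cell(1,1) b: {T2}  orig:{}
  cell(2,2) b: {T2}  orig:{}
  cell(0,1) cb: ∅
  cell(1,2) bb: {S}
  cell(0,2) cbb: ∅

S ∉ T[0,2] ⇒ NO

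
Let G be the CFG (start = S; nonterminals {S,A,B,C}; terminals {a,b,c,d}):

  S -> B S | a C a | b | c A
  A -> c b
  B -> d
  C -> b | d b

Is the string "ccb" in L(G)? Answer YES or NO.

Convert to CNF:
  S -> B S | T0 A | T3 X4 | b
  A -> T0 T1
  B -> d
  C -> T2 T1 | b
  T0 -> c
  T1 -> b
  T2 -> d
  T3 -> a
  X4 -> C T3

CYK fill:
  cell(0,0) c: {T0}  orig:{}
  cell(1,1) c: {T0}  orig:{}
  cell(2,2) b: {C,S,T1}  orig:{C,S}
  cell(0,1) cc: ∅
  cell(1,2) cb: {A}
  cell(0,2) ccb: {S}

S ∈ T[0,2] ⇒ YES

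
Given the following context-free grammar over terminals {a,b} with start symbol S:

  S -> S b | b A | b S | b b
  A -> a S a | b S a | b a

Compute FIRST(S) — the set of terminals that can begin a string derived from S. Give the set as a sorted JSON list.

Compute FIRST by fixpoint:
iter 1:
  A via A→a S a: +{a}
  A via A→b S a: +{b}
  S via S→b A: +{b}
  FIRST(S)={b}  FIRST(A)={a,b}
iter 2: done
  FIRST(S)={b}  FIRST(A)={a,b}

FIRST(S) = ["b"]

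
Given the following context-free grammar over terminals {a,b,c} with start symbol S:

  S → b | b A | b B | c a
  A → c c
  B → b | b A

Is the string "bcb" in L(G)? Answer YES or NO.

CNF form of G:
  S -> T0 T2 | T1 A | T1 B | b
  A -> T0 T0
  B -> T1 A | b
  T0 -> c
  T1 -> b
  T2 -> a

CYK fill:
  [0..0]={B,S,T1}  "b"  orig:{B,S}
  [1..1]={T0}  "c"  orig:{}
  [2..2]={B,S,T1}  "b"  orig:{B,S}
  [0..1]=∅  "bc"
  [1..2]=∅  "cb"
  [0..2]=∅  "bcb"

S ∉ T[0,2] ⇒ NO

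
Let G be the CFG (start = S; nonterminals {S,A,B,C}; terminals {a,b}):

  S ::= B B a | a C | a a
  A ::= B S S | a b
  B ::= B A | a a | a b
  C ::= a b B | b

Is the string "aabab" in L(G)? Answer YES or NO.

CNF form of G:
  S -> B X4 | T0 C | T0 T0
  A -> B X2 | T0 T1
  B -> B A | T0 T0 | T0 T1
  C -> T0 X3 | b
  T0 -> a
  T1 -> b
  X2 -> S S
  X3 -> T1 B
  X4 -> B T0

Fill CYK table bottom-up:
  [0..0]={T0}  "a"  orig:{}
  [1..1]={T0}  "a"  orig:{}
  [2..2]={C,T1}  "b"  orig:{C}
  [3..3]={T0}  "a"  orig:{}
  [4..4]={C,T1}  "b"  orig:{C}
  [0..1]={B,S}  "aa"
  [1..2]={A,B,S}  "ab"
  [2..3]=∅  "ba"
  [3..4]={A,B,S}  "ab"
  [0..2]=∅  "aab"
  [1..3]={X4}  "aba"  orig:{}
  [2..4]={X3}  "bab"  orig:{}
  [0..3]=∅  "aaba"
  [1..4]={B,C,X2}  "abab"  orig:{B,C}
  [0..4]={S}  "aabab"

S ∈ T[0,4] ⇒ YES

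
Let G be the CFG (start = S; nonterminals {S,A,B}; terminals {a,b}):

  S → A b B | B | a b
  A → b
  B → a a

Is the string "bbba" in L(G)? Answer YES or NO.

Convert to CNF:
  S -> A X2 | T0 T0 | T0 T1
  A -> b
  B -> T0 T0
  T0 -> a
  T1 -> b
  X2 -> T1 B

CYK fill:
  T[0,0] 'b' = {A,T1}  orig:{A}
  T[1,1] 'b' = {A,T1}  orig:{A}
  T[2,2] 'b' = {A,T1}  orig:{A}
  T[3,3] 'a' = {T0}  orig:{}
  T[0,1] 'bb' = ∅
  T[1,2] 'bb' = ∅
  T[2,3] 'ba' = ∅
  T[0,2] 'bbb' = ∅
  T[1,3] 'bba' = ∅
  T[0,3] 'bbba' = ∅

S ∉ T[0,3] ⇒ NO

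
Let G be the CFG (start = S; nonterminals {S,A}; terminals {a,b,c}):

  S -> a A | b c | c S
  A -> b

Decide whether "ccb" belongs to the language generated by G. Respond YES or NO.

Convert to CNF:
  S -> T0 A | T1 T2 | T2 S
  A -> b
  T0 -> a
  T1 -> b
  T2 -> c

CYK fill:
  [0..0]={T2}  "c"  orig:{}
  [1..1]={T2}  "c"  orig:{}
  [2..2]={A,T1}  "b"  orig:{A}
  [0..1]=∅  "cc"
  [1..2]=∅  "cb"
  [0..2]=∅  "ccb"

S ∉ T[0,2] ⇒ NO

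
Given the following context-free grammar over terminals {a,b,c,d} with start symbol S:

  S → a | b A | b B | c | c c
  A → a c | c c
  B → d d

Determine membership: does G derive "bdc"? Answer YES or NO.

Convert to CNF:
  S -> T1 T1 | T3 A | T3 B | a | c
  A -> T0 T1 | T1 T1
  B -> T2 T2
  T0 -> a
  T1 -> c
  T2 -> d
  T3 -> b

Fill CYK table bottom-up:
  [0..0]={T3}  "b"  orig:{}
  [1..1]={T2}  "d"  orig:{}
  [2..2]={S,T1}  "c"  orig:{S}
  [0..1]=∅  "bd"
  [1..2]=∅  "dc"
  [0..2]=∅  "bdc"

S ∉ T[0,2] ⇒ NO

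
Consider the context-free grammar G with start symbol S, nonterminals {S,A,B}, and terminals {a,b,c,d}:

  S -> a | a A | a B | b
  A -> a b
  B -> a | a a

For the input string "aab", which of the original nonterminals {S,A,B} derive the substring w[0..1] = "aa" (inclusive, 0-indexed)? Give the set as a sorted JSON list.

CNF form of G:
  S -> T0 A | T0 B | a | b
  A -> T0 T1
  B -> T0 T0 | a
  T0 -> a
  T1 -> b

CYK table (by increasing span) — only the sub-triangle for w[0..1]:
  [0..0]={B,S,T0}  "a"  orig:{B,S}
  [1..1]={B,S,T0}  "a"  orig:{B,S}
  [0..1]={B,S}  "aa"

Original NTs in T[0,1] deriving "aa": ["B", "S"]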